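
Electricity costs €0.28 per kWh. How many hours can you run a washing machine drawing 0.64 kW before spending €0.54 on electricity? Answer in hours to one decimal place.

Energy available = €0.54 ÷ €0.28/kWh = 1.9286 kWh
Hours = 1.9286 kWh ÷ 0.64 kW = 3.0 h

3.0 h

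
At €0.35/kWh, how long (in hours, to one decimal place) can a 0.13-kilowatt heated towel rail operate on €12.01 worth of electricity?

Energy available = €12.01 ÷ €0.35/kWh = 34.3143 kWh
Hours = 34.3143 kWh ÷ 0.13 kW = 264.0 h

264.0 h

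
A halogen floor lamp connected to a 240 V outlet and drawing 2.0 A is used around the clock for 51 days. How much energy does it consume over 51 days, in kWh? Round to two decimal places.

Power = 2.0 A × 240 V = 480 W = 0.48 kW
Runtime = 24 h × 51 = 1224 h
Energy = 0.48 kW × 1224 h = 587.52 kWh

587.52 kWh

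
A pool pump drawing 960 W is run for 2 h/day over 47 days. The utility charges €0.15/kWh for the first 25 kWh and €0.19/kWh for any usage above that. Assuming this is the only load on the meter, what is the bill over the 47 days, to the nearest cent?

Runtime = 2 h/day × 47 days = 94 h
Energy = 0.96 kW × 94 h = 90.24 kWh
Tier 1 (0–25 kWh): 25 × €0.15 = €3.75
Above 25 kWh: 65.24 × €0.19 = €12.3956
Bill = €16.15

€16.15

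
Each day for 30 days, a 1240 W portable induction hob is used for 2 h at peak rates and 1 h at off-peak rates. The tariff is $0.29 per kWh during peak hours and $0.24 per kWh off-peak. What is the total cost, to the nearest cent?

$30.50

Peak energy = 1.24 kW × 2 h × 30 = 74.4 kWh
Off-peak energy = 1.24 kW × 1 h × 30 = 37.2 kWh
Cost = 74.4 × $0.29 + 37.2 × $0.24 = $21.576 + $8.928 = $30.50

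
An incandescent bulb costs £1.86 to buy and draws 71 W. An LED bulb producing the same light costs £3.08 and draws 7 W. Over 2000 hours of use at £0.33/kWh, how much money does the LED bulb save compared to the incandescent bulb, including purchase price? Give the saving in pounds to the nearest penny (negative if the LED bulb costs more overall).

incandescent bulb: £1.86 + (71/1000) kW × 2000 h × £0.33 = £1.86 + £46.86 = £48.72
LED bulb: £3.08 + (7/1000) kW × 2000 h × £0.33 = £3.08 + £4.62 = £7.7
Saving = £48.72 − £7.7 = £41.02

£41.02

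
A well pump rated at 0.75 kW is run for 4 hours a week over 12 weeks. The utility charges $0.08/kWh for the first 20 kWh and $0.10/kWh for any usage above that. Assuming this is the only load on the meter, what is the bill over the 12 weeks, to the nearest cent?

Runtime = 4 h/week × 12 weeks = 48 h
Energy = 0.75 kW × 48 h = 36 kWh
Tier 1 (0–20 kWh): 20 × $0.08 = $1.6
Above 20 kWh: 16 × $0.10 = $1.6
Bill = $3.20

$3.20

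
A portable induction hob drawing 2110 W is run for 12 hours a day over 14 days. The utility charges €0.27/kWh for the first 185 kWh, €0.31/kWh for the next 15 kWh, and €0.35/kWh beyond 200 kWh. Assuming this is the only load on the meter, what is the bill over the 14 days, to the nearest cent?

Runtime = 12 h/day × 14 days = 168 h
Energy = 2.11 kW × 168 h = 354.48 kWh
Tier 1 (0–185 kWh): 185 × €0.27 = €49.95
Tier 2 (185–200 kWh): 15 × €0.31 = €4.65
Above 200 kWh: 154.48 × €0.35 = €54.068
Bill = €108.67

€108.67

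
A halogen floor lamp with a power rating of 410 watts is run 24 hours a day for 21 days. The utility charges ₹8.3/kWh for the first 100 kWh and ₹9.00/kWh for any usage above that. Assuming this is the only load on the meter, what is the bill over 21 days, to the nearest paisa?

₹1789.76

Runtime = 24 h × 21 = 504 h
Energy = 0.41 kW × 504 h = 206.64 kWh
Tier 1 (0–100 kWh): 100 × ₹8.3 = ₹830
Above 100 kWh: 106.64 × ₹9.00 = ₹959.76
Bill = ₹1789.76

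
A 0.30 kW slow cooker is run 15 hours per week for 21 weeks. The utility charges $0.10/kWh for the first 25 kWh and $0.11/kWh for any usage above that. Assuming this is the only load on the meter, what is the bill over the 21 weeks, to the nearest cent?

Runtime = 15 h/week × 21 weeks = 315 h
Energy = 0.3 kW × 315 h = 94.5 kWh
Tier 1 (0–25 kWh): 25 × $0.10 = $2.5
Above 25 kWh: 69.5 × $0.11 = $7.645
Bill = $10.15

$10.15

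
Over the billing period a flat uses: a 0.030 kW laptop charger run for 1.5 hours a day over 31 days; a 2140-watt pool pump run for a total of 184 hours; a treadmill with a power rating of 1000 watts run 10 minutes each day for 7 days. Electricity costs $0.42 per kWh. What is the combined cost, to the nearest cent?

$166.46

laptop charger: Runtime = 1.5 h/day × 31 days = 46.5 h
laptop charger: 0.03 kW × 46.5 h = 1.395 kWh
pool pump: 2.14 kW × 184 h = 393.76 kWh
treadmill: Runtime = 10 min × 7 = 70 min = 1.166666… h
treadmill: 1 kW × 1.166666… h = 1.166666… kWh
Total energy = 396.321666… kWh
Cost = 396.321666… × $0.42 = $166.46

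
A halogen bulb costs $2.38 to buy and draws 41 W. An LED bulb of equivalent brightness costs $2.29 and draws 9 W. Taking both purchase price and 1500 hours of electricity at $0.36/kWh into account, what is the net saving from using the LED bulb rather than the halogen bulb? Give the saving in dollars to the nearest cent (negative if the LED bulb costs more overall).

$17.37

halogen bulb: $2.38 + (41/1000) kW × 1500 h × $0.36 = $2.38 + $22.14 = $24.52
LED bulb: $2.29 + (9/1000) kW × 1500 h × $0.36 = $2.29 + $4.86 = $7.15
Saving = $24.52 − $7.15 = $17.37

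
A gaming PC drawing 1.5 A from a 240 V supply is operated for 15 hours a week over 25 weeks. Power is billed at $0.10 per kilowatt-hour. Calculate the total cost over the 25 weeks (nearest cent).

$13.50

Power = 1.5 A × 240 V = 360 W = 0.36 kW
Runtime = 15 h/week × 25 weeks = 375 h
Energy = 0.36 kW × 375 h = 135 kWh
Cost = 135 kWh × $0.10/kWh = $13.50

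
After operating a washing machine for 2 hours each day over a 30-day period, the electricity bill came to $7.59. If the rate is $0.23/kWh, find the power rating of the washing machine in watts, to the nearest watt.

Energy = $7.59 ÷ $0.23/kWh = 33 kWh
Runtime = 2 h/day × 30 days = 60 h
Power = 33 kWh ÷ 60 h = 0.55 kW = 550 W

550 W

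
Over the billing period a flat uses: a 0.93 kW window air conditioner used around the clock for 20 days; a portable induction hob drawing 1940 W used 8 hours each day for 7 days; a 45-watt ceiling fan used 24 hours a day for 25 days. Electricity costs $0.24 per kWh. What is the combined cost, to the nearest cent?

$139.69

window air conditioner: Runtime = 24 h × 20 = 480 h
window air conditioner: 0.93 kW × 480 h = 446.4 kWh
portable induction hob: Runtime = 8 h/day × 7 days = 56 h
portable induction hob: 1.94 kW × 56 h = 108.64 kWh
ceiling fan: Runtime = 24 h × 25 = 600 h
ceiling fan: 0.045 kW × 600 h = 27 kWh
Total energy = 582.04 kWh
Cost = 582.04 × $0.24 = $139.69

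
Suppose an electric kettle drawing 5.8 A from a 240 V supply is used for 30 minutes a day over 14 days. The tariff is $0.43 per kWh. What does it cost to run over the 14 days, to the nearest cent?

Power = 5.8 A × 240 V = 1392 W = 1.392 kW
Runtime = 30 min × 14 = 420 min = 7 h
Energy = 1.392 kW × 7 h = 9.744 kWh
Cost = 9.744 kWh × $0.43/kWh = $4.19

$4.19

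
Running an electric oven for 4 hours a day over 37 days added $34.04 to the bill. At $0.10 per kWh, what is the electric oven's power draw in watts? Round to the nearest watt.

2300 W

Energy = $34.04 ÷ $0.10/kWh = 340.4 kWh
Runtime = 4 h/day × 37 days = 148 h
Power = 340.4 kWh ÷ 148 h = 2.3 kW = 2300 W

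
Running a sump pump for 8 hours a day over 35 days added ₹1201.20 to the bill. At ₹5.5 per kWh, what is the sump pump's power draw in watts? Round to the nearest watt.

780 W

Energy = ₹1201.20 ÷ ₹5.5/kWh = 218.4 kWh
Runtime = 8 h/day × 35 days = 280 h
Power = 218.4 kWh ÷ 280 h = 0.78 kW = 780 W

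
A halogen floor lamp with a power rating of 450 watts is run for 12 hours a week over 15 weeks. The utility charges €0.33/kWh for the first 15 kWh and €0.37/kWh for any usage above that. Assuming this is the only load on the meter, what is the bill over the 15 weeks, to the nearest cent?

Runtime = 12 h/week × 15 weeks = 180 h
Energy = 0.45 kW × 180 h = 81 kWh
Tier 1 (0–15 kWh): 15 × €0.33 = €4.95
Above 15 kWh: 66 × €0.37 = €24.42
Bill = €29.37

€29.37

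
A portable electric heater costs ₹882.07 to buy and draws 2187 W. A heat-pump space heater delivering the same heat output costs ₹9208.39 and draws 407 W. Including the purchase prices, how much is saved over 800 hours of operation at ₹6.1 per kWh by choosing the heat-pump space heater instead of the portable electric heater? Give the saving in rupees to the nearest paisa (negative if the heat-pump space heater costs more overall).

portable electric heater: ₹882.07 + (2187/1000) kW × 800 h × ₹6.1 = ₹882.07 + ₹10672.56 = ₹11554.63
heat-pump space heater: ₹9208.39 + (407/1000) kW × 800 h × ₹6.1 = ₹9208.39 + ₹1986.16 = ₹11194.55
Saving = ₹11554.63 − ₹11194.55 = ₹360.08

₹360.08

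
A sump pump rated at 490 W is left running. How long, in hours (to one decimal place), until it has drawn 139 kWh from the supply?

283.7 h

Hours = 139 kWh ÷ 0.49 kW = 283.7 h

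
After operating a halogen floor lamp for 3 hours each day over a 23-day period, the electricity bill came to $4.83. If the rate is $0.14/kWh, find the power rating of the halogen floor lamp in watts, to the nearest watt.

500 W

Energy = $4.83 ÷ $0.14/kWh = 34.5 kWh
Runtime = 3 h/day × 23 days = 69 h
Power = 34.5 kWh ÷ 69 h = 0.5 kW = 500 W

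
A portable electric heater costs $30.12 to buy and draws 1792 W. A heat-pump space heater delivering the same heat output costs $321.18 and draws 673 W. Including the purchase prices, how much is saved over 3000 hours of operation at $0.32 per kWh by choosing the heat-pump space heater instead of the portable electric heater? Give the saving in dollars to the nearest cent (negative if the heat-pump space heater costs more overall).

$783.18

portable electric heater: $30.12 + (1792/1000) kW × 3000 h × $0.32 = $30.12 + $1720.32 = $1750.44
heat-pump space heater: $321.18 + (673/1000) kW × 3000 h × $0.32 = $321.18 + $646.08 = $967.26
Saving = $1750.44 − $967.26 = $783.18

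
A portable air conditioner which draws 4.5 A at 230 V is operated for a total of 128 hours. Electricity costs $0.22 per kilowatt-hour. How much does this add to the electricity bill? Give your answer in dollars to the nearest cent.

Power = 4.5 A × 230 V = 1035 W = 1.035 kW
Energy = 1.035 kW × 128 h = 132.48 kWh
Cost = 132.48 kWh × $0.22/kWh = $29.15

$29.15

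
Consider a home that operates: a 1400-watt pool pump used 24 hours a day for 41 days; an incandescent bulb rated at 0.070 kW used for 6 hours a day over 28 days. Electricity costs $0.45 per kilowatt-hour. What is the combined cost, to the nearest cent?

pool pump: Runtime = 24 h × 41 = 984 h
pool pump: 1.4 kW × 984 h = 1377.6 kWh
incandescent bulb: Runtime = 6 h/day × 28 days = 168 h
incandescent bulb: 0.07 kW × 168 h = 11.76 kWh
Total energy = 1389.36 kWh
Cost = 1389.36 × $0.45 = $625.21

$625.21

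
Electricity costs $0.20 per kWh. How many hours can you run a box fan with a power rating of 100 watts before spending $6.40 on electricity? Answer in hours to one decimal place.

320.0 h

Energy available = $6.40 ÷ $0.20/kWh = 32 kWh
Hours = 32 kWh ÷ 0.1 kW = 320.0 h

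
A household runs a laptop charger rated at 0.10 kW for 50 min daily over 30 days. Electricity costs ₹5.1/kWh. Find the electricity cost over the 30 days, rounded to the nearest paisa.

Runtime = 50 min × 30 = 1500 min = 25 h
Energy = 0.1 kW × 25 h = 2.5 kWh
Cost = 2.5 kWh × ₹5.1/kWh = ₹12.75

₹12.75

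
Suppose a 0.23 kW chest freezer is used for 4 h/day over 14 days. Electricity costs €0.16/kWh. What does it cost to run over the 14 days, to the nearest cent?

€2.06

Runtime = 4 h/day × 14 days = 56 h
Energy = 0.23 kW × 56 h = 12.88 kWh
Cost = 12.88 kWh × €0.16/kWh = €2.06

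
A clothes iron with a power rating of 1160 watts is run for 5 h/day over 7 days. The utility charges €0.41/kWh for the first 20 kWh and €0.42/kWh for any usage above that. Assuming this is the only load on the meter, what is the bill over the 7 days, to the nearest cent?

€16.85

Runtime = 5 h/day × 7 days = 35 h
Energy = 1.16 kW × 35 h = 40.6 kWh
Tier 1 (0–20 kWh): 20 × €0.41 = €8.2
Above 20 kWh: 20.6 × €0.42 = €8.652
Bill = €16.85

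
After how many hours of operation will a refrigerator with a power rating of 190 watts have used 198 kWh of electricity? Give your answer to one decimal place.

1042.1 h

Hours = 198 kWh ÷ 0.19 kW = 1042.1 h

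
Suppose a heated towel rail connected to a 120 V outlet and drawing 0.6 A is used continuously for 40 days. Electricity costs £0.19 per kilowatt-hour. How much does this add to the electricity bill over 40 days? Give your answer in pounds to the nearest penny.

Power = 0.6 A × 120 V = 72 W = 0.072 kW
Runtime = 24 h × 40 = 960 h
Energy = 0.072 kW × 960 h = 69.12 kWh
Cost = 69.12 kWh × £0.19/kWh = £13.13

£13.13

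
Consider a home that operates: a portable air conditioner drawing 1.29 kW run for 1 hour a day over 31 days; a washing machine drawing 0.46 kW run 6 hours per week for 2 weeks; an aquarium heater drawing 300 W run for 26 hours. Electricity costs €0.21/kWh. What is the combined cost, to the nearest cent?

€11.20

portable air conditioner: Runtime = 1 h/day × 31 days = 31 h
portable air conditioner: 1.29 kW × 31 h = 39.99 kWh
washing machine: Runtime = 6 h/week × 2 weeks = 12 h
washing machine: 0.46 kW × 12 h = 5.52 kWh
aquarium heater: 0.3 kW × 26 h = 7.8 kWh
Total energy = 53.31 kWh
Cost = 53.31 × €0.21 = €11.20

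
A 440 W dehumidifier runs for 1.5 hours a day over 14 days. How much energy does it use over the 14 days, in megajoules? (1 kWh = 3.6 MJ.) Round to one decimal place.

Runtime = 1.5 h/day × 14 days = 21 h
Energy = 0.44 kW × 21 h = 9.24 kWh
= 9.24 × 3.6 MJ = 33.3 MJ

33.3 MJ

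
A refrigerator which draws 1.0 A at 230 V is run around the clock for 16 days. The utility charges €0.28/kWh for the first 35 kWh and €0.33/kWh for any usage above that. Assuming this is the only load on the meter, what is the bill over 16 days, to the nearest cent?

€27.40

Power = 1.0 A × 230 V = 230 W = 0.23 kW
Runtime = 24 h × 16 = 384 h
Energy = 0.23 kW × 384 h = 88.32 kWh
Tier 1 (0–35 kWh): 35 × €0.28 = €9.8
Above 35 kWh: 53.32 × €0.33 = €17.5956
Bill = €27.40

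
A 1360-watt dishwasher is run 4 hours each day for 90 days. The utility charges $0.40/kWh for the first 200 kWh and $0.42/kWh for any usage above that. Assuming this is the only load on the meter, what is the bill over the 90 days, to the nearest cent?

$201.63

Runtime = 4 h/day × 90 days = 360 h
Energy = 1.36 kW × 360 h = 489.6 kWh
Tier 1 (0–200 kWh): 200 × $0.40 = $80
Above 200 kWh: 289.6 × $0.42 = $121.632
Bill = $201.63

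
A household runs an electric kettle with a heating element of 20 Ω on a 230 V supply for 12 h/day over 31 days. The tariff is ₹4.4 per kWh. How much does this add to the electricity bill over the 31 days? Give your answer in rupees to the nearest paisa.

₹4329.34

Power = V²/R = 230²/20 = 2645 W = 2.645 kW
Runtime = 12 h/day × 31 days = 372 h
Energy = 2.645 kW × 372 h = 983.94 kWh
Cost = 983.94 kWh × ₹4.4/kWh = ₹4329.34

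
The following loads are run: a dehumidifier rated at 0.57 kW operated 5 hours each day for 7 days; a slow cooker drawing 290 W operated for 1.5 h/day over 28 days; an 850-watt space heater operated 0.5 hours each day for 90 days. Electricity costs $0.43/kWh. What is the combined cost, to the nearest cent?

$30.26

dehumidifier: Runtime = 5 h/day × 7 days = 35 h
dehumidifier: 0.57 kW × 35 h = 19.95 kWh
slow cooker: Runtime = 1.5 h/day × 28 days = 42 h
slow cooker: 0.29 kW × 42 h = 12.18 kWh
space heater: Runtime = 0.5 h/day × 90 days = 45 h
space heater: 0.85 kW × 45 h = 38.25 kWh
Total energy = 70.38 kWh
Cost = 70.38 × $0.43 = $30.26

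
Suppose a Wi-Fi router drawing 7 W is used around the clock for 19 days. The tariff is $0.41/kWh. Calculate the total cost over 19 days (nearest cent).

$1.31

Runtime = 24 h × 19 = 456 h
Energy = 0.007 kW × 456 h = 3.192 kWh
Cost = 3.192 kWh × $0.41/kWh = $1.31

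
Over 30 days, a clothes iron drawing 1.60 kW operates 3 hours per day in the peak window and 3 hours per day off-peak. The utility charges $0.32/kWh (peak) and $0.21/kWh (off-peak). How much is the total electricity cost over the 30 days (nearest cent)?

$76.32

Peak energy = 1.6 kW × 3 h × 30 = 144 kWh
Off-peak energy = 1.6 kW × 3 h × 30 = 144 kWh
Cost = 144 × $0.32 + 144 × $0.21 = $46.08 + $30.24 = $76.32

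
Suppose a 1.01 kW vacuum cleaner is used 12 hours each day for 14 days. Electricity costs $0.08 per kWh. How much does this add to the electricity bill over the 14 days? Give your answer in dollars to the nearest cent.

Runtime = 12 h/day × 14 days = 168 h
Energy = 1.01 kW × 168 h = 169.68 kWh
Cost = 169.68 kWh × $0.08/kWh = $13.57

$13.57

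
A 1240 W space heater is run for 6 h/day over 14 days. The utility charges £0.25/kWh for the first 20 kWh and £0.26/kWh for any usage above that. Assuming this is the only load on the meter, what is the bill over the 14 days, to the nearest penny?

Runtime = 6 h/day × 14 days = 84 h
Energy = 1.24 kW × 84 h = 104.16 kWh
Tier 1 (0–20 kWh): 20 × £0.25 = £5
Above 20 kWh: 84.16 × £0.26 = £21.8816
Bill = £26.88

£26.88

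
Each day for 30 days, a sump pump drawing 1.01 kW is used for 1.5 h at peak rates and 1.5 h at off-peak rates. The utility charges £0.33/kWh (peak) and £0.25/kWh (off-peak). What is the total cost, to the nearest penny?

£26.36

Peak energy = 1.01 kW × 1.5 h × 30 = 45.45 kWh
Off-peak energy = 1.01 kW × 1.5 h × 30 = 45.45 kWh
Cost = 45.45 × £0.33 + 45.45 × £0.25 = £14.9985 + £11.3625 = £26.36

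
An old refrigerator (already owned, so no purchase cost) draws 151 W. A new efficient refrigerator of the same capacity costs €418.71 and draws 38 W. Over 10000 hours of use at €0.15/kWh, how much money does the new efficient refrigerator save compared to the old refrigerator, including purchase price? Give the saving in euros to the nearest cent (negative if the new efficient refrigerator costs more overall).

-€249.21

old refrigerator: €0.00 + (151/1000) kW × 10000 h × €0.15 = €0.00 + €226.5 = €226.5
new efficient refrigerator: €418.71 + (38/1000) kW × 10000 h × €0.15 = €418.71 + €57 = €475.71
Saving = €226.5 − €475.71 = −€249.21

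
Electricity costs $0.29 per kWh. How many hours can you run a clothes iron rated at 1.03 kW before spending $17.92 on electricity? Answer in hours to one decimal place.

Energy available = $17.92 ÷ $0.29/kWh = 61.7931 kWh
Hours = 61.7931 kWh ÷ 1.03 kW = 60.0 h

60.0 h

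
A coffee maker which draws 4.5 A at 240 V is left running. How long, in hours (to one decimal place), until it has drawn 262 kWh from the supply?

Power = 4.5 A × 240 V = 1080 W = 1.08 kW
Hours = 262 kWh ÷ 1.08 kW = 242.6 h

242.6 h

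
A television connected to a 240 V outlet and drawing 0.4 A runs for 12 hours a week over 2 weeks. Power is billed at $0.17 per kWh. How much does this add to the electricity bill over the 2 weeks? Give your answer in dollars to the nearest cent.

$0.39

Power = 0.4 A × 240 V = 96 W = 0.096 kW
Runtime = 12 h/week × 2 weeks = 24 h
Energy = 0.096 kW × 24 h = 2.304 kWh
Cost = 2.304 kWh × $0.17/kWh = $0.39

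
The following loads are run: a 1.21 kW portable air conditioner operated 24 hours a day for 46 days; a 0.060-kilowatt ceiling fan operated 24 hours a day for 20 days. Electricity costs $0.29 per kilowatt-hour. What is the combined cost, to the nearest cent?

portable air conditioner: Runtime = 24 h × 46 = 1104 h
portable air conditioner: 1.21 kW × 1104 h = 1335.84 kWh
ceiling fan: Runtime = 24 h × 20 = 480 h
ceiling fan: 0.06 kW × 480 h = 28.8 kWh
Total energy = 1364.64 kWh
Cost = 1364.64 × $0.29 = $395.75

$395.75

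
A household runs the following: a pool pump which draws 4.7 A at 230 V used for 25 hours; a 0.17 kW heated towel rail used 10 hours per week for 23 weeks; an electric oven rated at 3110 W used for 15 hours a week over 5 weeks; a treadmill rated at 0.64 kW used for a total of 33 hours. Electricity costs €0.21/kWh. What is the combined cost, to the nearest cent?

pool pump: Power = 4.7 A × 230 V = 1081 W = 1.081 kW
pool pump: 1.081 kW × 25 h = 27.025 kWh
heated towel rail: Runtime = 10 h/week × 23 weeks = 230 h
heated towel rail: 0.17 kW × 230 h = 39.1 kWh
electric oven: Runtime = 15 h/week × 5 weeks = 75 h
electric oven: 3.11 kW × 75 h = 233.25 kWh
treadmill: 0.64 kW × 33 h = 21.12 kWh
Total energy = 320.495 kWh
Cost = 320.495 × €0.21 = €67.30

€67.30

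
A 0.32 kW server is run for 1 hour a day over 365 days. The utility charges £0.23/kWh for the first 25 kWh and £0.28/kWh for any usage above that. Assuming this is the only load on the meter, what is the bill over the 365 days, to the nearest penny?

£31.45

Runtime = 1 h/day × 365 days = 365 h
Energy = 0.32 kW × 365 h = 116.8 kWh
Tier 1 (0–25 kWh): 25 × £0.23 = £5.75
Above 25 kWh: 91.8 × £0.28 = £25.704
Bill = £31.45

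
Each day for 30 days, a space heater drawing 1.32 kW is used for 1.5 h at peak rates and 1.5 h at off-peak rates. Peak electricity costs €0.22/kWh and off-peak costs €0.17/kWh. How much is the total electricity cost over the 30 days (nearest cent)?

Peak energy = 1.32 kW × 1.5 h × 30 = 59.4 kWh
Off-peak energy = 1.32 kW × 1.5 h × 30 = 59.4 kWh
Cost = 59.4 × €0.22 + 59.4 × €0.17 = €13.068 + €10.098 = €23.17

€23.17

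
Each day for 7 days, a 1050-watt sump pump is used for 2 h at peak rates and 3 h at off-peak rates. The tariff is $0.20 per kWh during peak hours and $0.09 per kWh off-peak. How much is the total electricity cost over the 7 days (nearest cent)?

Peak energy = 1.05 kW × 2 h × 7 = 14.7 kWh
Off-peak energy = 1.05 kW × 3 h × 7 = 22.05 kWh
Cost = 14.7 × $0.20 + 22.05 × $0.09 = $2.94 + $1.9845 = $4.92

$4.92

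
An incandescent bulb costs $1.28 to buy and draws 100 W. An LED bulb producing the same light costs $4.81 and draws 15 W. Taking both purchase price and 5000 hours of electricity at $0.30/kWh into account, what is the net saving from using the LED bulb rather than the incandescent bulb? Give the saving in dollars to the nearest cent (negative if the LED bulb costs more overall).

incandescent bulb: $1.28 + (100/1000) kW × 5000 h × $0.30 = $1.28 + $150 = $151.28
LED bulb: $4.81 + (15/1000) kW × 5000 h × $0.30 = $4.81 + $22.5 = $27.31
Saving = $151.28 − $27.31 = $123.97

$123.97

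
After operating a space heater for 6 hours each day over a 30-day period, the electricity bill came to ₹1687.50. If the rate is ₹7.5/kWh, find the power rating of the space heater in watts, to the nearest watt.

1250 W

Energy = ₹1687.50 ÷ ₹7.5/kWh = 225 kWh
Runtime = 6 h/day × 30 days = 180 h
Power = 225 kWh ÷ 180 h = 1.25 kW = 1250 W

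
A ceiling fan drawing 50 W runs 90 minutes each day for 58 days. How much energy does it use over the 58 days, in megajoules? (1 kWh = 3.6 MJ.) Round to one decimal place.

Runtime = 90 min × 58 = 5220 min = 87 h
Energy = 0.05 kW × 87 h = 4.35 kWh
= 4.35 × 3.6 MJ = 15.7 MJ

15.7 MJ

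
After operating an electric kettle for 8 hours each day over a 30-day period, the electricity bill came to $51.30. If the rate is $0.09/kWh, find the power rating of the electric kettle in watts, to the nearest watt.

Energy = $51.30 ÷ $0.09/kWh = 570 kWh
Runtime = 8 h/day × 30 days = 240 h
Power = 570 kWh ÷ 240 h = 2.375 kW = 2375 W

2375 W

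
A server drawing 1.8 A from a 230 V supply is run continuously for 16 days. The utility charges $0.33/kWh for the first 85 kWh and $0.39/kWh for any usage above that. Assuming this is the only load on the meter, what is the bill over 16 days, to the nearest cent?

Power = 1.8 A × 230 V = 414 W = 0.414 kW
Runtime = 24 h × 16 = 384 h
Energy = 0.414 kW × 384 h = 158.976 kWh
Tier 1 (0–85 kWh): 85 × $0.33 = $28.05
Above 85 kWh: 73.976 × $0.39 = $28.85064
Bill = $56.90

$56.90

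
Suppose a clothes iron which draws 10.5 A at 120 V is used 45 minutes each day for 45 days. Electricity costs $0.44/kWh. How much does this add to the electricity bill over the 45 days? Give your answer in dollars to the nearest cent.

Power = 10.5 A × 120 V = 1260 W = 1.26 kW
Runtime = 45 min × 45 = 2025 min = 33.75 h
Energy = 1.26 kW × 33.75 h = 42.525 kWh
Cost = 42.525 kWh × $0.44/kWh = $18.71

$18.71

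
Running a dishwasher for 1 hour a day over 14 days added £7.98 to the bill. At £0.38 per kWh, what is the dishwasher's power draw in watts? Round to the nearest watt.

1500 W

Energy = £7.98 ÷ £0.38/kWh = 21 kWh
Runtime = 1 h/day × 14 days = 14 h
Power = 21 kWh ÷ 14 h = 1.5 kW = 1500 W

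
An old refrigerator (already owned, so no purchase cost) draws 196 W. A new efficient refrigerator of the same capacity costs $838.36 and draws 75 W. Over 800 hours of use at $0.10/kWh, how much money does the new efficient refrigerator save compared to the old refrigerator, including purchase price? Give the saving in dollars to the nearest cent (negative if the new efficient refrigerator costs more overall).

old refrigerator: $0.00 + (196/1000) kW × 800 h × $0.10 = $0.00 + $15.68 = $15.68
new efficient refrigerator: $838.36 + (75/1000) kW × 800 h × $0.10 = $838.36 + $6 = $844.36
Saving = $15.68 − $844.36 = −$828.68

-$828.68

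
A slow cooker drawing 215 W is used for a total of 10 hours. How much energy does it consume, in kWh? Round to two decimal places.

Energy = 0.215 kW × 10 h = 2.15 kWh

2.15 kWh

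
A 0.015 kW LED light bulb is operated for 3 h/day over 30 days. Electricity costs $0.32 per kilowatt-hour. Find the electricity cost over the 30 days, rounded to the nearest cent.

$0.43

Runtime = 3 h/day × 30 days = 90 h
Energy = 0.015 kW × 90 h = 1.35 kWh
Cost = 1.35 kWh × $0.32/kWh = $0.43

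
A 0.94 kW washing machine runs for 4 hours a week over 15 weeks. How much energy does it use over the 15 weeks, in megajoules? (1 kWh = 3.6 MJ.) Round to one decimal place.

Runtime = 4 h/week × 15 weeks = 60 h
Energy = 0.94 kW × 60 h = 56.4 kWh
= 56.4 × 3.6 MJ = 203.0 MJ

203.0 MJ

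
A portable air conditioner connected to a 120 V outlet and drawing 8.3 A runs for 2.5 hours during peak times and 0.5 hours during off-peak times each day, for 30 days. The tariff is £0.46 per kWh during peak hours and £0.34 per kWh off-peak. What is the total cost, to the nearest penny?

£39.44

Power = 8.3 A × 120 V = 996 W = 0.996 kW
Peak energy = 0.996 kW × 2.5 h × 30 = 74.7 kWh
Off-peak energy = 0.996 kW × 0.5 h × 30 = 14.94 kWh
Cost = 74.7 × £0.46 + 14.94 × £0.34 = £34.362 + £5.0796 = £39.44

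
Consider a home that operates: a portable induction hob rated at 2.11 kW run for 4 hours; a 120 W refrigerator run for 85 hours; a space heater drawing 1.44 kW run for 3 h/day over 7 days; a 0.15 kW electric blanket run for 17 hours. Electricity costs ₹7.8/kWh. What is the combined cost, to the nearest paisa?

₹401.15

portable induction hob: 2.11 kW × 4 h = 8.44 kWh
refrigerator: 0.12 kW × 85 h = 10.2 kWh
space heater: Runtime = 3 h/day × 7 days = 21 h
space heater: 1.44 kW × 21 h = 30.24 kWh
electric blanket: 0.15 kW × 17 h = 2.55 kWh
Total energy = 51.43 kWh
Cost = 51.43 × ₹7.8 = ₹401.15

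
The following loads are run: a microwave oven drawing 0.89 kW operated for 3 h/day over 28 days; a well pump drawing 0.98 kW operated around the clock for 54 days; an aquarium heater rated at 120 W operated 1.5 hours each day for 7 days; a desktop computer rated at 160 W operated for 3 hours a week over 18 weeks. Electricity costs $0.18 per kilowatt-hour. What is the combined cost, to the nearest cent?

$243.85

microwave oven: Runtime = 3 h/day × 28 days = 84 h
microwave oven: 0.89 kW × 84 h = 74.76 kWh
well pump: Runtime = 24 h × 54 = 1296 h
well pump: 0.98 kW × 1296 h = 1270.08 kWh
aquarium heater: Runtime = 1.5 h/day × 7 days = 10.5 h
aquarium heater: 0.12 kW × 10.5 h = 1.26 kWh
desktop computer: Runtime = 3 h/week × 18 weeks = 54 h
desktop computer: 0.16 kW × 54 h = 8.64 kWh
Total energy = 1354.74 kWh
Cost = 1354.74 × $0.18 = $243.85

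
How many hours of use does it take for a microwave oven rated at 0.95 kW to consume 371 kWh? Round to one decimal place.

Hours = 371 kWh ÷ 0.95 kW = 390.5 h

390.5 h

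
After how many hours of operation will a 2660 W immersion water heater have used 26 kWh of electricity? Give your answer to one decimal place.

9.8 h

Hours = 26 kWh ÷ 2.66 kW = 9.8 h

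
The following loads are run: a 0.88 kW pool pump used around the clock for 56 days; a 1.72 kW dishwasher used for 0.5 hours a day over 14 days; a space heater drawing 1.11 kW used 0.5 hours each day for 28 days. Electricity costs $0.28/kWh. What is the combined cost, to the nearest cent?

$338.88

pool pump: Runtime = 24 h × 56 = 1344 h
pool pump: 0.88 kW × 1344 h = 1182.72 kWh
dishwasher: Runtime = 0.5 h/day × 14 days = 7 h
dishwasher: 1.72 kW × 7 h = 12.04 kWh
space heater: Runtime = 0.5 h/day × 28 days = 14 h
space heater: 1.11 kW × 14 h = 15.54 kWh
Total energy = 1210.3 kWh
Cost = 1210.3 × $0.28 = $338.88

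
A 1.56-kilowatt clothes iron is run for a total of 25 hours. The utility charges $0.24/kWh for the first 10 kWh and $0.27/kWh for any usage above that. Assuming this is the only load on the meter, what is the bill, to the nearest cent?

Energy = 1.56 kW × 25 h = 39 kWh
Tier 1 (0–10 kWh): 10 × $0.24 = $2.4
Above 10 kWh: 29 × $0.27 = $7.83
Bill = $10.23

$10.23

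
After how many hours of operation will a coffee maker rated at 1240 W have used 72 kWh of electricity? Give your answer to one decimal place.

Hours = 72 kWh ÷ 1.24 kW = 58.1 h

58.1 h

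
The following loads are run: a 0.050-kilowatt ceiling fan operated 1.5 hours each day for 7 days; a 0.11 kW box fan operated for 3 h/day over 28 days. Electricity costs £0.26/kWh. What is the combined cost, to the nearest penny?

ceiling fan: Runtime = 1.5 h/day × 7 days = 10.5 h
ceiling fan: 0.05 kW × 10.5 h = 0.525 kWh
box fan: Runtime = 3 h/day × 28 days = 84 h
box fan: 0.11 kW × 84 h = 9.24 kWh
Total energy = 9.765 kWh
Cost = 9.765 × £0.26 = £2.54

£2.54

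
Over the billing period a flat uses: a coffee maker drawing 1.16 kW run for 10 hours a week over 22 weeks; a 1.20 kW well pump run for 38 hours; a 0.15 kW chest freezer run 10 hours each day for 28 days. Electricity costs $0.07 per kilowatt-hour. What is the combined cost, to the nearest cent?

coffee maker: Runtime = 10 h/week × 22 weeks = 220 h
coffee maker: 1.16 kW × 220 h = 255.2 kWh
well pump: 1.2 kW × 38 h = 45.6 kWh
chest freezer: Runtime = 10 h/day × 28 days = 280 h
chest freezer: 0.15 kW × 280 h = 42 kWh
Total energy = 342.8 kWh
Cost = 342.8 × $0.07 = $24.00

$24.00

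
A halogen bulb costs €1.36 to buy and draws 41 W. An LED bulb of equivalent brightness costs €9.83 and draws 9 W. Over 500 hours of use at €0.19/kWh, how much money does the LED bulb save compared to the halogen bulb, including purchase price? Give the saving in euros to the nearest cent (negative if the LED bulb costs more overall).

halogen bulb: €1.36 + (41/1000) kW × 500 h × €0.19 = €1.36 + €3.895 = €5.255
LED bulb: €9.83 + (9/1000) kW × 500 h × €0.19 = €9.83 + €0.855 = €10.685
Saving = €5.255 − €10.685 = −€5.43

-€5.43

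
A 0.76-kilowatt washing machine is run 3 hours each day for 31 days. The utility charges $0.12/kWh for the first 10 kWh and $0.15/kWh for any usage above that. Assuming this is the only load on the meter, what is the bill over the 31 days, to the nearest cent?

$10.30

Runtime = 3 h/day × 31 days = 93 h
Energy = 0.76 kW × 93 h = 70.68 kWh
Tier 1 (0–10 kWh): 10 × $0.12 = $1.2
Above 10 kWh: 60.68 × $0.15 = $9.102
Bill = $10.30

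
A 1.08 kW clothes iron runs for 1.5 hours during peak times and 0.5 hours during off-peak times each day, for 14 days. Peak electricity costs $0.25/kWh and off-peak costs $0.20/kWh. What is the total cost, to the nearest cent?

$7.18

Peak energy = 1.08 kW × 1.5 h × 14 = 22.68 kWh
Off-peak energy = 1.08 kW × 0.5 h × 14 = 7.56 kWh
Cost = 22.68 × $0.25 + 7.56 × $0.20 = $5.67 + $1.512 = $7.18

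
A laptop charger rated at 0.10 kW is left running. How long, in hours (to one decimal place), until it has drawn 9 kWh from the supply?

90.0 h

Hours = 9 kWh ÷ 0.1 kW = 90.0 h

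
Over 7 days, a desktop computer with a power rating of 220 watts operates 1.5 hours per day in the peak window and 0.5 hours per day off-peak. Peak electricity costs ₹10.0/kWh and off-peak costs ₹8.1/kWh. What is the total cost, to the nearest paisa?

Peak energy = 0.22 kW × 1.5 h × 7 = 2.31 kWh
Off-peak energy = 0.22 kW × 0.5 h × 7 = 0.77 kWh
Cost = 2.31 × ₹10.0 + 0.77 × ₹8.1 = ₹23.1 + ₹6.237 = ₹29.34

₹29.34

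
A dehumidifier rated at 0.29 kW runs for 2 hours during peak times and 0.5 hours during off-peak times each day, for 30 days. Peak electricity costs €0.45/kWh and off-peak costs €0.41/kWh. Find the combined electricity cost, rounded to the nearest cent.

€9.61

Peak energy = 0.29 kW × 2 h × 30 = 17.4 kWh
Off-peak energy = 0.29 kW × 0.5 h × 30 = 4.35 kWh
Cost = 17.4 × €0.45 + 4.35 × €0.41 = €7.83 + €1.7835 = €9.61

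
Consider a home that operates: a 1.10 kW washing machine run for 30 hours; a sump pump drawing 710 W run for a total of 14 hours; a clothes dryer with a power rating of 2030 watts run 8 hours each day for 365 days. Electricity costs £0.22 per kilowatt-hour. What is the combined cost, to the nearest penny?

washing machine: 1.1 kW × 30 h = 33 kWh
sump pump: 0.71 kW × 14 h = 9.94 kWh
clothes dryer: Runtime = 8 h/day × 365 days = 2920 h
clothes dryer: 2.03 kW × 2920 h = 5927.6 kWh
Total energy = 5970.54 kWh
Cost = 5970.54 × £0.22 = £1313.52

£1313.52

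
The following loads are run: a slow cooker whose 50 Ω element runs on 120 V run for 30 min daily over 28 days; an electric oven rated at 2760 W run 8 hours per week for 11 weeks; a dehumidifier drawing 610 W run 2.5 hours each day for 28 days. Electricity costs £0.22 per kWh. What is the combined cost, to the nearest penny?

£63.71

slow cooker: Power = V²/R = 120²/50 = 288 W = 0.288 kW
slow cooker: Runtime = 30 min × 28 = 840 min = 14 h
slow cooker: 0.288 kW × 14 h = 4.032 kWh
electric oven: Runtime = 8 h/week × 11 weeks = 88 h
electric oven: 2.76 kW × 88 h = 242.88 kWh
dehumidifier: Runtime = 2.5 h/day × 28 days = 70 h
dehumidifier: 0.61 kW × 70 h = 42.7 kWh
Total energy = 289.612 kWh
Cost = 289.612 × £0.22 = £63.71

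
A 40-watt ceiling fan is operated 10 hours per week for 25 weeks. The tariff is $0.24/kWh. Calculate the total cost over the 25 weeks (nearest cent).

Runtime = 10 h/week × 25 weeks = 250 h
Energy = 0.04 kW × 250 h = 10 kWh
Cost = 10 kWh × $0.24/kWh = $2.40

$2.40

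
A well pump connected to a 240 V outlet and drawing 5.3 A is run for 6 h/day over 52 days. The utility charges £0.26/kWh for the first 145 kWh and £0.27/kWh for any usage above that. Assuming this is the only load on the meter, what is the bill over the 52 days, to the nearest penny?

Power = 5.3 A × 240 V = 1272 W = 1.272 kW
Runtime = 6 h/day × 52 days = 312 h
Energy = 1.272 kW × 312 h = 396.864 kWh
Tier 1 (0–145 kWh): 145 × £0.26 = £37.7
Above 145 kWh: 251.864 × £0.27 = £68.00328
Bill = £105.70

£105.70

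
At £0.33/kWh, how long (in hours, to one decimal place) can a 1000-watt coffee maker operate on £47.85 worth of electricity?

145.0 h

Energy available = £47.85 ÷ £0.33/kWh = 145 kWh
Hours = 145 kWh ÷ 1 kW = 145.0 h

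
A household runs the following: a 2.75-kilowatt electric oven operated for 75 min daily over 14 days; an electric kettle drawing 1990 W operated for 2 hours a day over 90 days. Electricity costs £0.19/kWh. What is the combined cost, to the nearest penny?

electric oven: Runtime = 75 min × 14 = 1050 min = 17.5 h
electric oven: 2.75 kW × 17.5 h = 48.125 kWh
electric kettle: Runtime = 2 h/day × 90 days = 180 h
electric kettle: 1.99 kW × 180 h = 358.2 kWh
Total energy = 406.325 kWh
Cost = 406.325 × £0.19 = £77.20

£77.20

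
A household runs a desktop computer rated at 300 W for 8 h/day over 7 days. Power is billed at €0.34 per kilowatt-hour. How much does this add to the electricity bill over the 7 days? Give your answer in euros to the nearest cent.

Runtime = 8 h/day × 7 days = 56 h
Energy = 0.3 kW × 56 h = 16.8 kWh
Cost = 16.8 kWh × €0.34/kWh = €5.71

€5.71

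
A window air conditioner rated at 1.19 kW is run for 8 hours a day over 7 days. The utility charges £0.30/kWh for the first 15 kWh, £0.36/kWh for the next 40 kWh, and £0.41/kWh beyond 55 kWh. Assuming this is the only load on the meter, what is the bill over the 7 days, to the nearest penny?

Runtime = 8 h/day × 7 days = 56 h
Energy = 1.19 kW × 56 h = 66.64 kWh
Tier 1 (0–15 kWh): 15 × £0.30 = £4.5
Tier 2 (15–55 kWh): 40 × £0.36 = £14.4
Above 55 kWh: 11.64 × £0.41 = £4.7724
Bill = £23.67

£23.67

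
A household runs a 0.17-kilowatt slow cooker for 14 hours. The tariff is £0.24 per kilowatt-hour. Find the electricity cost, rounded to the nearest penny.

Energy = 0.17 kW × 14 h = 2.38 kWh
Cost = 2.38 kWh × £0.24/kWh = £0.57

£0.57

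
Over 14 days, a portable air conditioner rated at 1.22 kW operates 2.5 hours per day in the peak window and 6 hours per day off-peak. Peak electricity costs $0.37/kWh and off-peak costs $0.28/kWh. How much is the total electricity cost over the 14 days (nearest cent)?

Peak energy = 1.22 kW × 2.5 h × 14 = 42.7 kWh
Off-peak energy = 1.22 kW × 6 h × 14 = 102.48 kWh
Cost = 42.7 × $0.37 + 102.48 × $0.28 = $15.799 + $28.6944 = $44.49

$44.49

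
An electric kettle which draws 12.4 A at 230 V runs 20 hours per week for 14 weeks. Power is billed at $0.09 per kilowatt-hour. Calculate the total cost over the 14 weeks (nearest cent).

$71.87

Power = 12.4 A × 230 V = 2852 W = 2.852 kW
Runtime = 20 h/week × 14 weeks = 280 h
Energy = 2.852 kW × 280 h = 798.56 kWh
Cost = 798.56 kWh × $0.09/kWh = $71.87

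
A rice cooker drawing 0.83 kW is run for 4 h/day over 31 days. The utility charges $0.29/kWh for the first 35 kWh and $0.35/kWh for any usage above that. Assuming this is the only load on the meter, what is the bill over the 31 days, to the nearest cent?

Runtime = 4 h/day × 31 days = 124 h
Energy = 0.83 kW × 124 h = 102.92 kWh
Tier 1 (0–35 kWh): 35 × $0.29 = $10.15
Above 35 kWh: 67.92 × $0.35 = $23.772
Bill = $33.92

$33.92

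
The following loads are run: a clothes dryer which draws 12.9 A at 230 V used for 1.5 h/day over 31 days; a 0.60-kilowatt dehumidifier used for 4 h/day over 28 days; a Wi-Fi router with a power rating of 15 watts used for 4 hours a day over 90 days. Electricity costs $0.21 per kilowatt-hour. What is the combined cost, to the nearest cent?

clothes dryer: Power = 12.9 A × 230 V = 2967 W = 2.967 kW
clothes dryer: Runtime = 1.5 h/day × 31 days = 46.5 h
clothes dryer: 2.967 kW × 46.5 h = 137.9655 kWh
dehumidifier: Runtime = 4 h/day × 28 days = 112 h
dehumidifier: 0.6 kW × 112 h = 67.2 kWh
Wi-Fi router: Runtime = 4 h/day × 90 days = 360 h
Wi-Fi router: 0.015 kW × 360 h = 5.4 kWh
Total energy = 210.5655 kWh
Cost = 210.5655 × $0.21 = $44.22

$44.22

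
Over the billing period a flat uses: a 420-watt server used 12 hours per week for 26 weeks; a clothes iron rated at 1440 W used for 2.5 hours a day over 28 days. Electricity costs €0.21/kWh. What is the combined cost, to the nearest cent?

€48.69

server: Runtime = 12 h/week × 26 weeks = 312 h
server: 0.42 kW × 312 h = 131.04 kWh
clothes iron: Runtime = 2.5 h/day × 28 days = 70 h
clothes iron: 1.44 kW × 70 h = 100.8 kWh
Total energy = 231.84 kWh
Cost = 231.84 × €0.21 = €48.69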